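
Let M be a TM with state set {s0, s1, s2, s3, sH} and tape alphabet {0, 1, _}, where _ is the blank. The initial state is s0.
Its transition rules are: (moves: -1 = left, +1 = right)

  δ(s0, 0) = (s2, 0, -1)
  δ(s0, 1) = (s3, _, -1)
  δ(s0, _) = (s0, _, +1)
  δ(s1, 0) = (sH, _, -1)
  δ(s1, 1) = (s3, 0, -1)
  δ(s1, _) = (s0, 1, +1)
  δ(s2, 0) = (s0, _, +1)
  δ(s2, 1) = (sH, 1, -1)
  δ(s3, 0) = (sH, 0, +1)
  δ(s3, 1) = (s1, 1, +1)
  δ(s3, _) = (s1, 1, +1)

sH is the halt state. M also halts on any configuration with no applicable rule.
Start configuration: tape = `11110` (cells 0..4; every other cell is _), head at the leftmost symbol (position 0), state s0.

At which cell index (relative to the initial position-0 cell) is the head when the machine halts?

s0 | _[1]1110   read 1 → write _, move -1, go to s3
s3 | [_]_1110   read _ → write 1, move +1, go to s1
s1 | 1[_]1110   read _ → write 1, move +1, go to s0
s0 | 11[1]110   read 1 → write _, move -1, go to s3
s3 | 1[1]_110   read 1 → write 1, move +1, go to s1
s1 | 11[_]110   read _ → write 1, move +1, go to s0
s0 | 111[1]10   read 1 → write _, move -1, go to s3
s3 | 11[1]_10   read 1 → write 1, move +1, go to s1
s1 | 111[_]10   read _ → write 1, move +1, go to s0
s0 | 1111[1]0   read 1 → write _, move -1, go to s3
s3 | 111[1]_0   read 1 → write 1, move +1, go to s1
s1 | 1111[_]0   read _ → write 1, move +1, go to s0
s0 | 11111[0]   read 0 → write 0, move -1, go to s2
s2 | 1111[1]0   read 1 → write 1, move -1, go to sH
sH | 111[1]10
At halt the head is at cell 2.

2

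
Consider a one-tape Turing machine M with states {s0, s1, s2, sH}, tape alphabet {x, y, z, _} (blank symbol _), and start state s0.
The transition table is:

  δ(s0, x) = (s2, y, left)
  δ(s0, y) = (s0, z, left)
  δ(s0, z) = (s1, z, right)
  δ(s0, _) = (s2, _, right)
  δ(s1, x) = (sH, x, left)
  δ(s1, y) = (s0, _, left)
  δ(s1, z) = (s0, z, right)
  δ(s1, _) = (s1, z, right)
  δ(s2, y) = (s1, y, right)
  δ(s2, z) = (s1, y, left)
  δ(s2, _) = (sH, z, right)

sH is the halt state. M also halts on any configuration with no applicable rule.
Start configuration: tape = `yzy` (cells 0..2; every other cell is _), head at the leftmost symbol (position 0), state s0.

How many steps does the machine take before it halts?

s0 | _[y]zy___   read y → write z, move left, go to s0
s0 | [_]zzy___   read _ → write _, move right, go to s2
s2 | _[z]zy___   read z → write y, move left, go to s1
s1 | [_]yzy___   read _ → write z, move right, go to s1
s1 | z[y]zy___   read y → write _, move left, go to s0
s0 | [z]_zy___   read z → write z, move right, go to s1
s1 | z[_]zy___   read _ → write z, move right, go to s1
s1 | zz[z]y___   read z → write z, move right, go to s0
s0 | zzz[y]___   read y → write z, move left, go to s0
s0 | zz[z]z___   read z → write z, move right, go to s1
s1 | zzz[z]___   read z → write z, move right, go to s0
s0 | zzzz[_]__   read _ → write _, move right, go to s2
s2 | zzzz_[_]_   read _ → write z, move right, go to sH
sH | zzzz_z[_]
M halts after 13 transitions.

13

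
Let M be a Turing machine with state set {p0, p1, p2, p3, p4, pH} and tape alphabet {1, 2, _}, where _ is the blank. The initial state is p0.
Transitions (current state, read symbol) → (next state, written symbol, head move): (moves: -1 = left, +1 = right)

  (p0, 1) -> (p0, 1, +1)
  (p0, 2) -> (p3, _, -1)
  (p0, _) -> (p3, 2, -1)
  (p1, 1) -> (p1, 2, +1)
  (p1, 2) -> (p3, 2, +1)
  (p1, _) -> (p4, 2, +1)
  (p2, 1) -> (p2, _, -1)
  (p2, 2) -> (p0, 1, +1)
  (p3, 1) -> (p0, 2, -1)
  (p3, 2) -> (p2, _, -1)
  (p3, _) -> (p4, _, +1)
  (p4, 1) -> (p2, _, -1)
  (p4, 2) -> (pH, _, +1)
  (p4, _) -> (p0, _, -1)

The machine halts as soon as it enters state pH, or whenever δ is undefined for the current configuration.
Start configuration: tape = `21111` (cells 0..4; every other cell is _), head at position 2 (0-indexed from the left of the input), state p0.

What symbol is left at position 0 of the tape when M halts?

_

state=p0 head=2 tape=__21[1]11_   (p0,1)→(p0,1,+1)
state=p0 head=3 tape=__211[1]1_   (p0,1)→(p0,1,+1)
state=p0 head=4 tape=__2111[1]_   (p0,1)→(p0,1,+1)
state=p0 head=5 tape=__21111[_]   (p0,_)→(p3,2,-1)
state=p3 head=4 tape=__2111[1]2   (p3,1)→(p0,2,-1)
state=p0 head=3 tape=__211[1]22   (p0,1)→(p0,1,+1)
state=p0 head=4 tape=__2111[2]2   (p0,2)→(p3,_,-1)
state=p3 head=3 tape=__211[1]_2   (p3,1)→(p0,2,-1)
state=p0 head=2 tape=__21[1]2_2   (p0,1)→(p0,1,+1)
state=p0 head=3 tape=__211[2]_2   (p0,2)→(p3,_,-1)
state=p3 head=2 tape=__21[1]__2   (p3,1)→(p0,2,-1)
state=p0 head=1 tape=__2[1]2__2   (p0,1)→(p0,1,+1)
state=p0 head=2 tape=__21[2]__2   (p0,2)→(p3,_,-1)
state=p3 head=1 tape=__2[1]___2   (p3,1)→(p0,2,-1)
state=p0 head=0 tape=__[2]2___2   (p0,2)→(p3,_,-1)
state=p3 head=-1 tape=_[_]_2___2   (p3,_)→(p4,_,+1)
state=p4 head=0 tape=__[_]2___2   (p4,_)→(p0,_,-1)
state=p0 head=-1 tape=_[_]_2___2   (p0,_)→(p3,2,-1)
state=p3 head=-2 tape=[_]2_2___2   (p3,_)→(p4,_,+1)
state=p4 head=-1 tape=_[2]_2___2   (p4,2)→(pH,_,+1)
state=pH head=0 tape=__[_]2___2
Cell 0 holds _ when M halts.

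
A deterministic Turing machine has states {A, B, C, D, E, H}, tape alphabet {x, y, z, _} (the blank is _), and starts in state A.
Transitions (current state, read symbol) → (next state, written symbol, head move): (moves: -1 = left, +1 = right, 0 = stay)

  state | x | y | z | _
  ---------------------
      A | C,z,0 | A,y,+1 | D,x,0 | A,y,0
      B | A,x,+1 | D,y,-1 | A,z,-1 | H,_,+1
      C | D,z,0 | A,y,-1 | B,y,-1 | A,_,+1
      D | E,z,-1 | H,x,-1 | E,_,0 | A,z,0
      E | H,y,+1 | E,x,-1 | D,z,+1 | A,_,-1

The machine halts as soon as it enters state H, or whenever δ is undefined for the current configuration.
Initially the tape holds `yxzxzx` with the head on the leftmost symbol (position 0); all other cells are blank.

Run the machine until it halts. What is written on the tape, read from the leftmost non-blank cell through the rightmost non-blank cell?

state=A head=0 tape=______[y]xzxzx   (A,y)→(A,y,+1)
state=A head=1 tape=______y[x]zxzx   (A,x)→(C,z,0)
state=C head=1 tape=______y[z]zxzx   (C,z)→(B,y,-1)
state=B head=0 tape=______[y]yzxzx   (B,y)→(D,y,-1)
state=D head=-1 tape=_____[_]yyzxzx   (D,_)→(A,z,0)
state=A head=-1 tape=_____[z]yyzxzx   (A,z)→(D,x,0)
state=D head=-1 tape=_____[x]yyzxzx   (D,x)→(E,z,-1)
state=E head=-2 tape=____[_]zyyzxzx   (E,_)→(A,_,-1)
state=A head=-3 tape=___[_]_zyyzxzx   (A,_)→(A,y,0)
state=A head=-3 tape=___[y]_zyyzxzx   (A,y)→(A,y,+1)
state=A head=-2 tape=___y[_]zyyzxzx   (A,_)→(A,y,0)
state=A head=-2 tape=___y[y]zyyzxzx   (A,y)→(A,y,+1)
state=A head=-1 tape=___yy[z]yyzxzx   (A,z)→(D,x,0)
state=D head=-1 tape=___yy[x]yyzxzx   (D,x)→(E,z,-1)
state=E head=-2 tape=___y[y]zyyzxzx   (E,y)→(E,x,-1)
state=E head=-3 tape=___[y]xzyyzxzx   (E,y)→(E,x,-1)
state=E head=-4 tape=__[_]xxzyyzxzx   (E,_)→(A,_,-1)
state=A head=-5 tape=_[_]_xxzyyzxzx   (A,_)→(A,y,0)
state=A head=-5 tape=_[y]_xxzyyzxzx   (A,y)→(A,y,+1)
state=A head=-4 tape=_y[_]xxzyyzxzx   (A,_)→(A,y,0)
state=A head=-4 tape=_y[y]xxzyyzxzx   (A,y)→(A,y,+1)
state=A head=-3 tape=_yy[x]xzyyzxzx   (A,x)→(C,z,0)
state=C head=-3 tape=_yy[z]xzyyzxzx   (C,z)→(B,y,-1)
state=B head=-4 tape=_y[y]yxzyyzxzx   (B,y)→(D,y,-1)
state=D head=-5 tape=_[y]yyxzyyzxzx   (D,y)→(H,x,-1)
state=H head=-6 tape=[_]xyyxzyyzxzx
The non-blank tape span at halt is xyyxzyyzxzx.

xyyxzyyzxzx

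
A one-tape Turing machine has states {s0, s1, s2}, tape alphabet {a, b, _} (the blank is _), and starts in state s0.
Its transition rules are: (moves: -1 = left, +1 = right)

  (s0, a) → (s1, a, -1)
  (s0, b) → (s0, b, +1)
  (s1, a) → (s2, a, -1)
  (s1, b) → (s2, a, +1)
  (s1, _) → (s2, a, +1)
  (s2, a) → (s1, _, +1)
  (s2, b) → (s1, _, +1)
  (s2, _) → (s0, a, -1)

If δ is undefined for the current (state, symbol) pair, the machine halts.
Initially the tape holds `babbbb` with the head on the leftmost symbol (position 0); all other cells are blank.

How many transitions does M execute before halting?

26

s0 | __[b]abbbb__   read b → write b, move +1, go to s0
s0 | __b[a]bbbb__   read a → write a, move -1, go to s1
s1 | __[b]abbbb__   read b → write a, move +1, go to s2
s2 | __a[a]bbbb__   read a → write _, move +1, go to s1
s1 | __a_[b]bbb__   read b → write a, move +1, go to s2
s2 | __a_a[b]bb__   read b → write _, move +1, go to s1
s1 | __a_a_[b]b__   read b → write a, move +1, go to s2
s2 | __a_a_a[b]__   read b → write _, move +1, go to s1
s1 | __a_a_a_[_]_   read _ → write a, move +1, go to s2
s2 | __a_a_a_a[_]   read _ → write a, move -1, go to s0
s0 | __a_a_a_[a]a   read a → write a, move -1, go to s1
s1 | __a_a_a[_]aa   read _ → write a, move +1, go to s2
s2 | __a_a_aa[a]a   read a → write _, move +1, go to s1
s1 | __a_a_aa_[a]   read a → write a, move -1, go to s2
s2 | __a_a_aa[_]a   read _ → write a, move -1, go to s0
s0 | __a_a_a[a]aa   read a → write a, move -1, go to s1
s1 | __a_a_[a]aaa   read a → write a, move -1, go to s2
s2 | __a_a[_]aaaa   read _ → write a, move -1, go to s0
s0 | __a_[a]aaaaa   read a → write a, move -1, go to s1
s1 | __a[_]aaaaaa   read _ → write a, move +1, go to s2
s2 | __aa[a]aaaaa   read a → write _, move +1, go to s1
s1 | __aa_[a]aaaa   read a → write a, move -1, go to s2
s2 | __aa[_]aaaaa   read _ → write a, move -1, go to s0
s0 | __a[a]aaaaaa   read a → write a, move -1, go to s1
s1 | __[a]aaaaaaa   read a → write a, move -1, go to s2
s2 | _[_]aaaaaaaa   read _ → write a, move -1, go to s0
s0 | [_]aaaaaaaaa
M halts after 26 transitions.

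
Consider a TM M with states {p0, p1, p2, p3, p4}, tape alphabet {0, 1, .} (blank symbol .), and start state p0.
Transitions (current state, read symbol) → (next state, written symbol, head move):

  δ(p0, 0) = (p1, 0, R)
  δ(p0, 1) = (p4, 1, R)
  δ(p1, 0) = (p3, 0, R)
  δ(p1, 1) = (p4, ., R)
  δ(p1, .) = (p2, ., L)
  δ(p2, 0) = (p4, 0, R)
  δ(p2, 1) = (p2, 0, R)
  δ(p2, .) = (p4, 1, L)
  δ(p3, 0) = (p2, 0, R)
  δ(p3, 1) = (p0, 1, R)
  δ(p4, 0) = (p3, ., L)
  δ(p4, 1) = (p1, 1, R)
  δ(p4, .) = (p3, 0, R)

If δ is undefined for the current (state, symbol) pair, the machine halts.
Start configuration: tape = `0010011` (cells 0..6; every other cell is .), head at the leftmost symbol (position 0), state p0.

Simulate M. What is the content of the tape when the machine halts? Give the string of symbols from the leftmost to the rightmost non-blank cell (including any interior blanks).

p0 | [0]010011..   read 0 → write 0, move R, go to p1
p1 | 0[0]10011..   read 0 → write 0, move R, go to p3
p3 | 00[1]0011..   read 1 → write 1, move R, go to p0
p0 | 001[0]011..   read 0 → write 0, move R, go to p1
p1 | 0010[0]11..   read 0 → write 0, move R, go to p3
p3 | 00100[1]1..   read 1 → write 1, move R, go to p0
p0 | 001001[1]..   read 1 → write 1, move R, go to p4
p4 | 0010011[.].   read . → write 0, move R, go to p3
p3 | 00100110[.]
The non-blank tape span at halt is 00100110.

00100110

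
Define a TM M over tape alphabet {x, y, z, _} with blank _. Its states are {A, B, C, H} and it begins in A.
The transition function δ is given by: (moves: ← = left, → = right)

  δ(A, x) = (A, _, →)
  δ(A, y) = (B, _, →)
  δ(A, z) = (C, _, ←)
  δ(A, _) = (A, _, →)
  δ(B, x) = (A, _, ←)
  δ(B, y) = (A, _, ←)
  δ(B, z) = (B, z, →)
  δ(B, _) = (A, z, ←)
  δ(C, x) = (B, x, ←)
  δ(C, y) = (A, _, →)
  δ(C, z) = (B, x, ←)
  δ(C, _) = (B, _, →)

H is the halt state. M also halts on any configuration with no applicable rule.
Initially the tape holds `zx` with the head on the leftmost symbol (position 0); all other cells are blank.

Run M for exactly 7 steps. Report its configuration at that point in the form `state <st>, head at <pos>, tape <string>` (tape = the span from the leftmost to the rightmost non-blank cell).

A | _[z]x   read z → write _, move ←, go to C
C | [_]_x   read _ → write _, move →, go to B
B | _[_]x   read _ → write z, move ←, go to A
A | [_]zx   read _ → write _, move →, go to A
A | _[z]x   read z → write _, move ←, go to C
C | [_]_x   read _ → write _, move →, go to B
B | _[_]x   read _ → write z, move ←, go to A
A | [_]zx
After 7 steps: state A, head at -1, tape zx.

state A, head at -1, tape zx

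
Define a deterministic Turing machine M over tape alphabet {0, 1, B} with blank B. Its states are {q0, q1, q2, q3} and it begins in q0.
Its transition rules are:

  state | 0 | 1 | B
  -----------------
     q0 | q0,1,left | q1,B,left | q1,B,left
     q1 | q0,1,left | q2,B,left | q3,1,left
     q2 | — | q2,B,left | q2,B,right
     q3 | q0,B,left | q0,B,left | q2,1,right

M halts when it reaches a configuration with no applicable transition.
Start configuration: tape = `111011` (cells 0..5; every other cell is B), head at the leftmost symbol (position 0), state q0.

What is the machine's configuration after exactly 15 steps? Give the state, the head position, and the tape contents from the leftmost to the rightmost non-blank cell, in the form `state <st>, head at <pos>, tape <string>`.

q0 | BBB[1]11011   read 1 → write B, move left, go to q1
q1 | BB[B]B11011   read B → write 1, move left, go to q3
q3 | B[B]1B11011   read B → write 1, move right, go to q2
q2 | B1[1]B11011   read 1 → write B, move left, go to q2
q2 | B[1]BB11011   read 1 → write B, move left, go to q2
q2 | [B]BBB11011   read B → write B, move right, go to q2
q2 | B[B]BB11011   read B → write B, move right, go to q2
q2 | BB[B]B11011   read B → write B, move right, go to q2
q2 | BBB[B]11011   read B → write B, move right, go to q2
q2 | BBBB[1]1011   read 1 → write B, move left, go to q2
q2 | BBB[B]B1011   read B → write B, move right, go to q2
q2 | BBBB[B]1011   read B → write B, move right, go to q2
q2 | BBBBB[1]011   read 1 → write B, move left, go to q2
q2 | BBBB[B]B011   read B → write B, move right, go to q2
q2 | BBBBB[B]011   read B → write B, move right, go to q2
q2 | BBBBBB[0]11
After 15 steps: state q2, head at 3, tape 011.

state q2, head at 3, tape 011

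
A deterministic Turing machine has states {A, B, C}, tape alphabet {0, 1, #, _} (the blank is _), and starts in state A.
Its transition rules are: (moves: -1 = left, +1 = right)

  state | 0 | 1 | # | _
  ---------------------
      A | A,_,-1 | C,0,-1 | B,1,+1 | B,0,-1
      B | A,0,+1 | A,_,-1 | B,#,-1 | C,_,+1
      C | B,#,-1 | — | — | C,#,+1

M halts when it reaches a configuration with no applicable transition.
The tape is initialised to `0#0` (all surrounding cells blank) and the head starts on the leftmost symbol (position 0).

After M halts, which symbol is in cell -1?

state=A head=0 tape=__[0]#0   (A,0)→(A,_,-1)
state=A head=-1 tape=_[_]_#0   (A,_)→(B,0,-1)
state=B head=-2 tape=[_]0_#0   (B,_)→(C,_,+1)
state=C head=-1 tape=_[0]_#0   (C,0)→(B,#,-1)
state=B head=-2 tape=[_]#_#0   (B,_)→(C,_,+1)
state=C head=-1 tape=_[#]_#0
Cell -1 holds # when M halts.

#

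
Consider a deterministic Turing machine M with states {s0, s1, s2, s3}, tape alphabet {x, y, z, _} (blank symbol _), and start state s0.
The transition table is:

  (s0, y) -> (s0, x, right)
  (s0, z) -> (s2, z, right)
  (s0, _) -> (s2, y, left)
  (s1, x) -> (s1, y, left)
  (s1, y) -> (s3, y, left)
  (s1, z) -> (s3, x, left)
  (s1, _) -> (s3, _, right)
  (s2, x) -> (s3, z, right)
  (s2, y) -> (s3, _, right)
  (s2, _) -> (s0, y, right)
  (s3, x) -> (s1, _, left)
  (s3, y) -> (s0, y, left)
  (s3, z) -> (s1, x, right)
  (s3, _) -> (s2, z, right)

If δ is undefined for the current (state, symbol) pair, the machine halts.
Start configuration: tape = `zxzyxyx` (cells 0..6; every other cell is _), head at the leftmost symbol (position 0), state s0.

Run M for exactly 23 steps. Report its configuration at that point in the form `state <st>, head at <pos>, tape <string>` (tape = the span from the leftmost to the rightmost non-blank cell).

state s2, head at 1, tape yxxzyyxyx

state=s0 head=0 tape=__[z]xzyxyx   (s0,z)→(s2,z,right)
state=s2 head=1 tape=__z[x]zyxyx   (s2,x)→(s3,z,right)
state=s3 head=2 tape=__zz[z]yxyx   (s3,z)→(s1,x,right)
state=s1 head=3 tape=__zzx[y]xyx   (s1,y)→(s3,y,left)
state=s3 head=2 tape=__zz[x]yxyx   (s3,x)→(s1,_,left)
state=s1 head=1 tape=__z[z]_yxyx   (s1,z)→(s3,x,left)
state=s3 head=0 tape=__[z]x_yxyx   (s3,z)→(s1,x,right)
state=s1 head=1 tape=__x[x]_yxyx   (s1,x)→(s1,y,left)
state=s1 head=0 tape=__[x]y_yxyx   (s1,x)→(s1,y,left)
state=s1 head=-1 tape=_[_]yy_yxyx   (s1,_)→(s3,_,right)
state=s3 head=0 tape=__[y]y_yxyx   (s3,y)→(s0,y,left)
state=s0 head=-1 tape=_[_]yy_yxyx   (s0,_)→(s2,y,left)
state=s2 head=-2 tape=[_]yyy_yxyx   (s2,_)→(s0,y,right)
state=s0 head=-1 tape=y[y]yy_yxyx   (s0,y)→(s0,x,right)
state=s0 head=0 tape=yx[y]y_yxyx   (s0,y)→(s0,x,right)
state=s0 head=1 tape=yxx[y]_yxyx   (s0,y)→(s0,x,right)
state=s0 head=2 tape=yxxx[_]yxyx   (s0,_)→(s2,y,left)
state=s2 head=1 tape=yxx[x]yyxyx   (s2,x)→(s3,z,right)
state=s3 head=2 tape=yxxz[y]yxyx   (s3,y)→(s0,y,left)
state=s0 head=1 tape=yxx[z]yyxyx   (s0,z)→(s2,z,right)
state=s2 head=2 tape=yxxz[y]yxyx   (s2,y)→(s3,_,right)
state=s3 head=3 tape=yxxz_[y]xyx   (s3,y)→(s0,y,left)
state=s0 head=2 tape=yxxz[_]yxyx   (s0,_)→(s2,y,left)
state=s2 head=1 tape=yxx[z]yyxyx
After 23 steps: state s2, head at 1, tape yxxzyyxyx.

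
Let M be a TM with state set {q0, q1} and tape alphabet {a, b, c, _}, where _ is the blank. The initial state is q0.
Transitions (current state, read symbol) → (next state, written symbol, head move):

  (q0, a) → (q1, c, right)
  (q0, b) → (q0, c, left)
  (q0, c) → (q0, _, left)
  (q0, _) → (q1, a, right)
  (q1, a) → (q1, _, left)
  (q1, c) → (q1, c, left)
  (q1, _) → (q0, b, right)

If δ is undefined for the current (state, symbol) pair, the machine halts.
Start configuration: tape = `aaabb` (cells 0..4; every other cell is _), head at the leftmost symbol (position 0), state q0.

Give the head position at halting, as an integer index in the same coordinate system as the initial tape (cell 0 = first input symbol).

state=q0 head=0 tape=___[a]aabb   (q0,a)→(q1,c,right)
state=q1 head=1 tape=___c[a]abb   (q1,a)→(q1,_,left)
state=q1 head=0 tape=___[c]_abb   (q1,c)→(q1,c,left)
state=q1 head=-1 tape=__[_]c_abb   (q1,_)→(q0,b,right)
state=q0 head=0 tape=__b[c]_abb   (q0,c)→(q0,_,left)
state=q0 head=-1 tape=__[b]__abb   (q0,b)→(q0,c,left)
state=q0 head=-2 tape=_[_]c__abb   (q0,_)→(q1,a,right)
state=q1 head=-1 tape=_a[c]__abb   (q1,c)→(q1,c,left)
state=q1 head=-2 tape=_[a]c__abb   (q1,a)→(q1,_,left)
state=q1 head=-3 tape=[_]_c__abb   (q1,_)→(q0,b,right)
state=q0 head=-2 tape=b[_]c__abb   (q0,_)→(q1,a,right)
state=q1 head=-1 tape=ba[c]__abb   (q1,c)→(q1,c,left)
state=q1 head=-2 tape=b[a]c__abb   (q1,a)→(q1,_,left)
state=q1 head=-3 tape=[b]_c__abb
At halt the head is at cell -3.

-3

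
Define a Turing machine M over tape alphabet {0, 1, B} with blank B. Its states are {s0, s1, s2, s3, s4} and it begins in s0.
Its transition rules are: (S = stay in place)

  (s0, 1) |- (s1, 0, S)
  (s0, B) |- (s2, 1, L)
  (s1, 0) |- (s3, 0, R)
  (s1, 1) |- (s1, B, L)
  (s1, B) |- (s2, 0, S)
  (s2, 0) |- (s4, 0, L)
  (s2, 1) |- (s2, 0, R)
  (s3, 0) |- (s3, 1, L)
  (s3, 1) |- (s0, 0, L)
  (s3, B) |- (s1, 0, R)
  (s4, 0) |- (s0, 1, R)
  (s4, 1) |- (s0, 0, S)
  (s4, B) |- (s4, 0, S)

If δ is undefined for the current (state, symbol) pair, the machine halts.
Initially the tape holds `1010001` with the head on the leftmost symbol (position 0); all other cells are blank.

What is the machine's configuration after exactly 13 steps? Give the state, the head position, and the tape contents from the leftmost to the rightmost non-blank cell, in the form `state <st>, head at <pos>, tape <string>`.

state s3, head at 2, tape 000B0001

state=s0 head=0 tape=B[1]010001   (s0,1)→(s1,0,S)
state=s1 head=0 tape=B[0]010001   (s1,0)→(s3,0,R)
state=s3 head=1 tape=B0[0]10001   (s3,0)→(s3,1,L)
state=s3 head=0 tape=B[0]110001   (s3,0)→(s3,1,L)
state=s3 head=-1 tape=[B]1110001   (s3,B)→(s1,0,R)
state=s1 head=0 tape=0[1]110001   (s1,1)→(s1,B,L)
state=s1 head=-1 tape=[0]B110001   (s1,0)→(s3,0,R)
state=s3 head=0 tape=0[B]110001   (s3,B)→(s1,0,R)
state=s1 head=1 tape=00[1]10001   (s1,1)→(s1,B,L)
state=s1 head=0 tape=0[0]B10001   (s1,0)→(s3,0,R)
state=s3 head=1 tape=00[B]10001   (s3,B)→(s1,0,R)
state=s1 head=2 tape=000[1]0001   (s1,1)→(s1,B,L)
state=s1 head=1 tape=00[0]B0001   (s1,0)→(s3,0,R)
state=s3 head=2 tape=000[B]0001
After 13 steps: state s3, head at 2, tape 000B0001.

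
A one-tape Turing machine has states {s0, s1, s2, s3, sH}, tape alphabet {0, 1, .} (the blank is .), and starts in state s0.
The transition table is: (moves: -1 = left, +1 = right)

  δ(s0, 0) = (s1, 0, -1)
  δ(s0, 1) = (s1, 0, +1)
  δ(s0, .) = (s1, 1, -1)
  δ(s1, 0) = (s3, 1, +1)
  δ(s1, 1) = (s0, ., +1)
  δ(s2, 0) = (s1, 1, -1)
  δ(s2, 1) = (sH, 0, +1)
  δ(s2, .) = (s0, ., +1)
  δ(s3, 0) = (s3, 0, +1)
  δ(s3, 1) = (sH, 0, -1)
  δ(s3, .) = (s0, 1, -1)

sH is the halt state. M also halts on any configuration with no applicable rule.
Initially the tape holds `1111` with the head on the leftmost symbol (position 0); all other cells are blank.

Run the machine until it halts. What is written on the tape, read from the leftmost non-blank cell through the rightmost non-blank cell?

s0 | [1]111.   read 1 → write 0, move +1, go to s1
s1 | 0[1]11.   read 1 → write ., move +1, go to s0
s0 | 0.[1]1.   read 1 → write 0, move +1, go to s1
s1 | 0.0[1].   read 1 → write ., move +1, go to s0
s0 | 0.0.[.]   read . → write 1, move -1, go to s1
s1 | 0.0[.]1
The non-blank tape span at halt is 0.0.1.

0.0.1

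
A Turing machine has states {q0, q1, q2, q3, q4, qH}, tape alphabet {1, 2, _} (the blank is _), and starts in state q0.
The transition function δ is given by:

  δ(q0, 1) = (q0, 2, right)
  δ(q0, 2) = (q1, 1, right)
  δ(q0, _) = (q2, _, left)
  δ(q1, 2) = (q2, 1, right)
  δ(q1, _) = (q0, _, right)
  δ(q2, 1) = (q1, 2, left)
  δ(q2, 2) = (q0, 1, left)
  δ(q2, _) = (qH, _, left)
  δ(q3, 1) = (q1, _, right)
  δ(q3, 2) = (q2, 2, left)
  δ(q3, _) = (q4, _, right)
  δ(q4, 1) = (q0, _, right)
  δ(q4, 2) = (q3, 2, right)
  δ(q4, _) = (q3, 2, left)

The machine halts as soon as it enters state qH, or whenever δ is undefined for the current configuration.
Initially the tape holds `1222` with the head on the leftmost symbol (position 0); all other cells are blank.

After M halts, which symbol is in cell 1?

1

q0 | [1]222_   read 1 → write 2, move right, go to q0
q0 | 2[2]22_   read 2 → write 1, move right, go to q1
q1 | 21[2]2_   read 2 → write 1, move right, go to q2
q2 | 211[2]_   read 2 → write 1, move left, go to q0
q0 | 21[1]1_   read 1 → write 2, move right, go to q0
q0 | 212[1]_   read 1 → write 2, move right, go to q0
q0 | 2122[_]   read _ → write _, move left, go to q2
q2 | 212[2]_   read 2 → write 1, move left, go to q0
q0 | 21[2]1_   read 2 → write 1, move right, go to q1
q1 | 211[1]_
Cell 1 holds 1 when M halts.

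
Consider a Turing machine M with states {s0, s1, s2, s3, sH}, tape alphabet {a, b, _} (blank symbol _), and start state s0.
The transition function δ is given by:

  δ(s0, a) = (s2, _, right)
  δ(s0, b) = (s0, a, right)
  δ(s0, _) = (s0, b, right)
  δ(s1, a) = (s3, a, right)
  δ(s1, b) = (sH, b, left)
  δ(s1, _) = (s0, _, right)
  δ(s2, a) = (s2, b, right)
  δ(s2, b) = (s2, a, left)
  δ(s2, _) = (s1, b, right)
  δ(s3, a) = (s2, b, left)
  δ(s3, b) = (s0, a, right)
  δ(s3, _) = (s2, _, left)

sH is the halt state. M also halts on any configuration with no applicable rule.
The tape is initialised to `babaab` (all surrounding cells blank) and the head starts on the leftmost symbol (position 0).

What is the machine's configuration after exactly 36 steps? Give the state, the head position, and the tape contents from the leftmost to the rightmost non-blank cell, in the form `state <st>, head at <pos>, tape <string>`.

state=s0 head=0 tape=___[b]abaab   (s0,b)→(s0,a,right)
state=s0 head=1 tape=___a[a]baab   (s0,a)→(s2,_,right)
state=s2 head=2 tape=___a_[b]aab   (s2,b)→(s2,a,left)
state=s2 head=1 tape=___a[_]aaab   (s2,_)→(s1,b,right)
state=s1 head=2 tape=___ab[a]aab   (s1,a)→(s3,a,right)
state=s3 head=3 tape=___aba[a]ab   (s3,a)→(s2,b,left)
state=s2 head=2 tape=___ab[a]bab   (s2,a)→(s2,b,right)
state=s2 head=3 tape=___abb[b]ab   (s2,b)→(s2,a,left)
state=s2 head=2 tape=___ab[b]aab   (s2,b)→(s2,a,left)
state=s2 head=1 tape=___a[b]aaab   (s2,b)→(s2,a,left)
state=s2 head=0 tape=___[a]aaaab   (s2,a)→(s2,b,right)
state=s2 head=1 tape=___b[a]aaab   (s2,a)→(s2,b,right)
state=s2 head=2 tape=___bb[a]aab   (s2,a)→(s2,b,right)
state=s2 head=3 tape=___bbb[a]ab   (s2,a)→(s2,b,right)
state=s2 head=4 tape=___bbbb[a]b   (s2,a)→(s2,b,right)
state=s2 head=5 tape=___bbbbb[b]   (s2,b)→(s2,a,left)
state=s2 head=4 tape=___bbbb[b]a   (s2,b)→(s2,a,left)
state=s2 head=3 tape=___bbb[b]aa   (s2,b)→(s2,a,left)
state=s2 head=2 tape=___bb[b]aaa   (s2,b)→(s2,a,left)
state=s2 head=1 tape=___b[b]aaaa   (s2,b)→(s2,a,left)
state=s2 head=0 tape=___[b]aaaaa   (s2,b)→(s2,a,left)
state=s2 head=-1 tape=__[_]aaaaaa   (s2,_)→(s1,b,right)
state=s1 head=0 tape=__b[a]aaaaa   (s1,a)→(s3,a,right)
state=s3 head=1 tape=__ba[a]aaaa   (s3,a)→(s2,b,left)
state=s2 head=0 tape=__b[a]baaaa   (s2,a)→(s2,b,right)
state=s2 head=1 tape=__bb[b]aaaa   (s2,b)→(s2,a,left)
state=s2 head=0 tape=__b[b]aaaaa   (s2,b)→(s2,a,left)
state=s2 head=-1 tape=__[b]aaaaaa   (s2,b)→(s2,a,left)
state=s2 head=-2 tape=_[_]aaaaaaa   (s2,_)→(s1,b,right)
state=s1 head=-1 tape=_b[a]aaaaaa   (s1,a)→(s3,a,right)
state=s3 head=0 tape=_ba[a]aaaaa   (s3,a)→(s2,b,left)
state=s2 head=-1 tape=_b[a]baaaaa   (s2,a)→(s2,b,right)
state=s2 head=0 tape=_bb[b]aaaaa   (s2,b)→(s2,a,left)
state=s2 head=-1 tape=_b[b]aaaaaa   (s2,b)→(s2,a,left)
state=s2 head=-2 tape=_[b]aaaaaaa   (s2,b)→(s2,a,left)
state=s2 head=-3 tape=[_]aaaaaaaa   (s2,_)→(s1,b,right)
state=s1 head=-2 tape=b[a]aaaaaaa
After 36 steps: state s1, head at -2, tape baaaaaaaa.

state s1, head at -2, tape baaaaaaaa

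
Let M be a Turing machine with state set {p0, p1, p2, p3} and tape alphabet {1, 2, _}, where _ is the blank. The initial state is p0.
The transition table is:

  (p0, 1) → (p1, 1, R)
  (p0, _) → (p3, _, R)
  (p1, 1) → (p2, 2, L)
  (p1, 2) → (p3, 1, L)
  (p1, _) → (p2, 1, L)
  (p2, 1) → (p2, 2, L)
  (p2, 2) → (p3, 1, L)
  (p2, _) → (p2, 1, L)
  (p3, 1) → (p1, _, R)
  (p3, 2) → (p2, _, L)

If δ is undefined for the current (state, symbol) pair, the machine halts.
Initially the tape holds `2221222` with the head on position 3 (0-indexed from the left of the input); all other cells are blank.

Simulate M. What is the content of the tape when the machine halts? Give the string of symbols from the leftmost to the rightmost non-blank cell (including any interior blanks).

state=p0 head=3 tape=_222[1]222   (p0,1)→(p1,1,R)
state=p1 head=4 tape=_2221[2]22   (p1,2)→(p3,1,L)
state=p3 head=3 tape=_222[1]122   (p3,1)→(p1,_,R)
state=p1 head=4 tape=_222_[1]22   (p1,1)→(p2,2,L)
state=p2 head=3 tape=_222[_]222   (p2,_)→(p2,1,L)
state=p2 head=2 tape=_22[2]1222   (p2,2)→(p3,1,L)
state=p3 head=1 tape=_2[2]11222   (p3,2)→(p2,_,L)
state=p2 head=0 tape=_[2]_11222   (p2,2)→(p3,1,L)
state=p3 head=-1 tape=[_]1_11222
The non-blank tape span at halt is 1_11222.

1_11222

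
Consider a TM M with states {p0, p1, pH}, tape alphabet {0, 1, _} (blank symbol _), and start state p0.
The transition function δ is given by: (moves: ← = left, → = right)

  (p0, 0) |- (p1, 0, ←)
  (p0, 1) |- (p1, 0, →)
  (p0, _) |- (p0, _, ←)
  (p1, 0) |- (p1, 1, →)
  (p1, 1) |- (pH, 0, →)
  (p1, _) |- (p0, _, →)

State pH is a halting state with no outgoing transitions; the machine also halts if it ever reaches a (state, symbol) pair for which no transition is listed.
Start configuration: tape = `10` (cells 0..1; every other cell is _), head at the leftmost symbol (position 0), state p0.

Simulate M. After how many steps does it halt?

state=p0 head=0 tape=[1]0__   (p0,1)→(p1,0,→)
state=p1 head=1 tape=0[0]__   (p1,0)→(p1,1,→)
state=p1 head=2 tape=01[_]_   (p1,_)→(p0,_,→)
state=p0 head=3 tape=01_[_]   (p0,_)→(p0,_,←)
state=p0 head=2 tape=01[_]_   (p0,_)→(p0,_,←)
state=p0 head=1 tape=0[1]__   (p0,1)→(p1,0,→)
state=p1 head=2 tape=00[_]_   (p1,_)→(p0,_,→)
state=p0 head=3 tape=00_[_]   (p0,_)→(p0,_,←)
state=p0 head=2 tape=00[_]_   (p0,_)→(p0,_,←)
state=p0 head=1 tape=0[0]__   (p0,0)→(p1,0,←)
state=p1 head=0 tape=[0]0__   (p1,0)→(p1,1,→)
state=p1 head=1 tape=1[0]__   (p1,0)→(p1,1,→)
state=p1 head=2 tape=11[_]_   (p1,_)→(p0,_,→)
state=p0 head=3 tape=11_[_]   (p0,_)→(p0,_,←)
state=p0 head=2 tape=11[_]_   (p0,_)→(p0,_,←)
state=p0 head=1 tape=1[1]__   (p0,1)→(p1,0,→)
state=p1 head=2 tape=10[_]_   (p1,_)→(p0,_,→)
state=p0 head=3 tape=10_[_]   (p0,_)→(p0,_,←)
state=p0 head=2 tape=10[_]_   (p0,_)→(p0,_,←)
state=p0 head=1 tape=1[0]__   (p0,0)→(p1,0,←)
state=p1 head=0 tape=[1]0__   (p1,1)→(pH,0,→)
state=pH head=1 tape=0[0]__
M halts after 21 transitions.

21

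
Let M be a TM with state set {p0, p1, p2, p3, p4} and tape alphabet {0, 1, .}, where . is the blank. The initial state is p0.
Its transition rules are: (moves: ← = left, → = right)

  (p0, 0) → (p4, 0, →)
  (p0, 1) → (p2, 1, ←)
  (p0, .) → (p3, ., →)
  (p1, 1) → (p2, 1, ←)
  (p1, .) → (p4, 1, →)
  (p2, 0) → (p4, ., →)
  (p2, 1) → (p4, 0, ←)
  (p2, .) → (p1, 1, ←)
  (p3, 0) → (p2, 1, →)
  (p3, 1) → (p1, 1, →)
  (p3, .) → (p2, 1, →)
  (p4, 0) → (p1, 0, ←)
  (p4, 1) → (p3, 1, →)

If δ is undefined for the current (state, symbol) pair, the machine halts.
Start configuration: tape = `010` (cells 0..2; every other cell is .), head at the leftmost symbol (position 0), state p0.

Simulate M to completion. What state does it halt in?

p1

p0 | ...[0]10.   read 0 → write 0, move →, go to p4
p4 | ...0[1]0.   read 1 → write 1, move →, go to p3
p3 | ...01[0].   read 0 → write 1, move →, go to p2
p2 | ...011[.]   read . → write 1, move ←, go to p1
p1 | ...01[1]1   read 1 → write 1, move ←, go to p2
p2 | ...0[1]11   read 1 → write 0, move ←, go to p4
p4 | ...[0]011   read 0 → write 0, move ←, go to p1
p1 | ..[.]0011   read . → write 1, move →, go to p4
p4 | ..1[0]011   read 0 → write 0, move ←, go to p1
p1 | ..[1]0011   read 1 → write 1, move ←, go to p2
p2 | .[.]10011   read . → write 1, move ←, go to p1
p1 | [.]110011   read . → write 1, move →, go to p4
p4 | 1[1]10011   read 1 → write 1, move →, go to p3
p3 | 11[1]0011   read 1 → write 1, move →, go to p1
p1 | 111[0]011
No transition is defined for (p1, 0); M halts in state p1.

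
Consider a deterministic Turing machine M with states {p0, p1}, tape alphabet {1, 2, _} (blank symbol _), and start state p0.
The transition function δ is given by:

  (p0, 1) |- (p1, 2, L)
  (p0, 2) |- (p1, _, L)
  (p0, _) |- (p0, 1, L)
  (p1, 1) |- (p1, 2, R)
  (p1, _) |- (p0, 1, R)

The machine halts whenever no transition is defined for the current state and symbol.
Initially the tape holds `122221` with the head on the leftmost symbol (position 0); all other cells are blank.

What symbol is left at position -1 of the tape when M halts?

2

state=p0 head=0 tape=_[1]22221   (p0,1)→(p1,2,L)
state=p1 head=-1 tape=[_]222221   (p1,_)→(p0,1,R)
state=p0 head=0 tape=1[2]22221   (p0,2)→(p1,_,L)
state=p1 head=-1 tape=[1]_22221   (p1,1)→(p1,2,R)
state=p1 head=0 tape=2[_]22221   (p1,_)→(p0,1,R)
state=p0 head=1 tape=21[2]2221   (p0,2)→(p1,_,L)
state=p1 head=0 tape=2[1]_2221   (p1,1)→(p1,2,R)
state=p1 head=1 tape=22[_]2221   (p1,_)→(p0,1,R)
state=p0 head=2 tape=221[2]221   (p0,2)→(p1,_,L)
state=p1 head=1 tape=22[1]_221   (p1,1)→(p1,2,R)
state=p1 head=2 tape=222[_]221   (p1,_)→(p0,1,R)
state=p0 head=3 tape=2221[2]21   (p0,2)→(p1,_,L)
state=p1 head=2 tape=222[1]_21   (p1,1)→(p1,2,R)
state=p1 head=3 tape=2222[_]21   (p1,_)→(p0,1,R)
state=p0 head=4 tape=22221[2]1   (p0,2)→(p1,_,L)
state=p1 head=3 tape=2222[1]_1   (p1,1)→(p1,2,R)
state=p1 head=4 tape=22222[_]1   (p1,_)→(p0,1,R)
state=p0 head=5 tape=222221[1]   (p0,1)→(p1,2,L)
state=p1 head=4 tape=22222[1]2   (p1,1)→(p1,2,R)
state=p1 head=5 tape=222222[2]
Cell -1 holds 2 when M halts.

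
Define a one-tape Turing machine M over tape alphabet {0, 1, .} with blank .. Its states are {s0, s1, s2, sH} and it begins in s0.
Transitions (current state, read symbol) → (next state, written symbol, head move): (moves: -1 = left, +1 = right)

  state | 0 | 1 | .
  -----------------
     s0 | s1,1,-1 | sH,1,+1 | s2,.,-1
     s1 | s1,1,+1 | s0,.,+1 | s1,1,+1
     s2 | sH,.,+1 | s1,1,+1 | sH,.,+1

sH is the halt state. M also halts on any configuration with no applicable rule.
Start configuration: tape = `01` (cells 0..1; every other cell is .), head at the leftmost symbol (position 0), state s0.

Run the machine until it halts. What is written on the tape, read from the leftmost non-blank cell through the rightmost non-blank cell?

1.1

s0 | .[0]1.   read 0 → write 1, move -1, go to s1
s1 | [.]11.   read . → write 1, move +1, go to s1
s1 | 1[1]1.   read 1 → write ., move +1, go to s0
s0 | 1.[1].   read 1 → write 1, move +1, go to sH
sH | 1.1[.]
The non-blank tape span at halt is 1.1.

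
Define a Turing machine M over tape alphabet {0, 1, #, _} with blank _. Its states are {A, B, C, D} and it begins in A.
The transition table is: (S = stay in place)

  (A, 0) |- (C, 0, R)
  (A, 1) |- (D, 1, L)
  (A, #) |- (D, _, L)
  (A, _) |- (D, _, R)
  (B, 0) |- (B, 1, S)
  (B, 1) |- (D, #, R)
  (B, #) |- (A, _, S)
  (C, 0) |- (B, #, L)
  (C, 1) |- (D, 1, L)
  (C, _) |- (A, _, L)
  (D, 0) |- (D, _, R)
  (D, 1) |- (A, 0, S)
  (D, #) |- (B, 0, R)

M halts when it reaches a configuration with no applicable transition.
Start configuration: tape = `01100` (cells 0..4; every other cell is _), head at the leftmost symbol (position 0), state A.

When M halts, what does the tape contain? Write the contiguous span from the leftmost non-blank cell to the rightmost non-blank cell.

A | [0]1100_   read 0 → write 0, move R, go to C
C | 0[1]100_   read 1 → write 1, move L, go to D
D | [0]1100_   read 0 → write _, move R, go to D
D | _[1]100_   read 1 → write 0, move S, go to A
A | _[0]100_   read 0 → write 0, move R, go to C
C | _0[1]00_   read 1 → write 1, move L, go to D
D | _[0]100_   read 0 → write _, move R, go to D
D | __[1]00_   read 1 → write 0, move S, go to A
A | __[0]00_   read 0 → write 0, move R, go to C
C | __0[0]0_   read 0 → write #, move L, go to B
B | __[0]#0_   read 0 → write 1, move S, go to B
B | __[1]#0_   read 1 → write #, move R, go to D
D | __#[#]0_   read # → write 0, move R, go to B
B | __#0[0]_   read 0 → write 1, move S, go to B
B | __#0[1]_   read 1 → write #, move R, go to D
D | __#0#[_]
The non-blank tape span at halt is #0#.

#0#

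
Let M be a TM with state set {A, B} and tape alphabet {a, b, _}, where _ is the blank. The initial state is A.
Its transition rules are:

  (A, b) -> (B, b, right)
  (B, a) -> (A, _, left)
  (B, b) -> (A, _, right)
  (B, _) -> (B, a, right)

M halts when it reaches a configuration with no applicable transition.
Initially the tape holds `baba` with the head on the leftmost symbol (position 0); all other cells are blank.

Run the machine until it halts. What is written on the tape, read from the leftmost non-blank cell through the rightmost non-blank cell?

A | [b]aba   read b → write b, move right, go to B
B | b[a]ba   read a → write _, move left, go to A
A | [b]_ba   read b → write b, move right, go to B
B | b[_]ba   read _ → write a, move right, go to B
B | ba[b]a   read b → write _, move right, go to A
A | ba_[a]
The non-blank tape span at halt is ba_a.

ba_a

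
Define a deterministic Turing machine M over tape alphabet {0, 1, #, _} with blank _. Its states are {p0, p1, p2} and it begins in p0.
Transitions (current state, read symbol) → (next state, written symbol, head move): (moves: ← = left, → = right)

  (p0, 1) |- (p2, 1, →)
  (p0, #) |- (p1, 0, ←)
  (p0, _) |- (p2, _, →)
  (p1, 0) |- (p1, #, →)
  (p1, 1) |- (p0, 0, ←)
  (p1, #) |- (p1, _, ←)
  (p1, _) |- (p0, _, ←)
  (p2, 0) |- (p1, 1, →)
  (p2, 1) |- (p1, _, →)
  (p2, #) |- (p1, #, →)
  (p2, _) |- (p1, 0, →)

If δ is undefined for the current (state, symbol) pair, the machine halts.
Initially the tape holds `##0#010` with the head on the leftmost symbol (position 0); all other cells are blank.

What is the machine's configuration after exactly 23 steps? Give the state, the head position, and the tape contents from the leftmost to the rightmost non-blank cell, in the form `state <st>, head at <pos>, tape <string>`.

state p2, head at -3, tape 0__0#010

state=p0 head=0 tape=____[#]#0#010   (p0,#)→(p1,0,←)
state=p1 head=-1 tape=___[_]0#0#010   (p1,_)→(p0,_,←)
state=p0 head=-2 tape=__[_]_0#0#010   (p0,_)→(p2,_,→)
state=p2 head=-1 tape=___[_]0#0#010   (p2,_)→(p1,0,→)
state=p1 head=0 tape=___0[0]#0#010   (p1,0)→(p1,#,→)
state=p1 head=1 tape=___0#[#]0#010   (p1,#)→(p1,_,←)
state=p1 head=0 tape=___0[#]_0#010   (p1,#)→(p1,_,←)
state=p1 head=-1 tape=___[0]__0#010   (p1,0)→(p1,#,→)
state=p1 head=0 tape=___#[_]_0#010   (p1,_)→(p0,_,←)
state=p0 head=-1 tape=___[#]__0#010   (p0,#)→(p1,0,←)
state=p1 head=-2 tape=__[_]0__0#010   (p1,_)→(p0,_,←)
state=p0 head=-3 tape=_[_]_0__0#010   (p0,_)→(p2,_,→)
state=p2 head=-2 tape=__[_]0__0#010   (p2,_)→(p1,0,→)
state=p1 head=-1 tape=__0[0]__0#010   (p1,0)→(p1,#,→)
state=p1 head=0 tape=__0#[_]_0#010   (p1,_)→(p0,_,←)
state=p0 head=-1 tape=__0[#]__0#010   (p0,#)→(p1,0,←)
state=p1 head=-2 tape=__[0]0__0#010   (p1,0)→(p1,#,→)
state=p1 head=-1 tape=__#[0]__0#010   (p1,0)→(p1,#,→)
state=p1 head=0 tape=__##[_]_0#010   (p1,_)→(p0,_,←)
state=p0 head=-1 tape=__#[#]__0#010   (p0,#)→(p1,0,←)
state=p1 head=-2 tape=__[#]0__0#010   (p1,#)→(p1,_,←)
state=p1 head=-3 tape=_[_]_0__0#010   (p1,_)→(p0,_,←)
state=p0 head=-4 tape=[_]__0__0#010   (p0,_)→(p2,_,→)
state=p2 head=-3 tape=_[_]_0__0#010
After 23 steps: state p2, head at -3, tape 0__0#010.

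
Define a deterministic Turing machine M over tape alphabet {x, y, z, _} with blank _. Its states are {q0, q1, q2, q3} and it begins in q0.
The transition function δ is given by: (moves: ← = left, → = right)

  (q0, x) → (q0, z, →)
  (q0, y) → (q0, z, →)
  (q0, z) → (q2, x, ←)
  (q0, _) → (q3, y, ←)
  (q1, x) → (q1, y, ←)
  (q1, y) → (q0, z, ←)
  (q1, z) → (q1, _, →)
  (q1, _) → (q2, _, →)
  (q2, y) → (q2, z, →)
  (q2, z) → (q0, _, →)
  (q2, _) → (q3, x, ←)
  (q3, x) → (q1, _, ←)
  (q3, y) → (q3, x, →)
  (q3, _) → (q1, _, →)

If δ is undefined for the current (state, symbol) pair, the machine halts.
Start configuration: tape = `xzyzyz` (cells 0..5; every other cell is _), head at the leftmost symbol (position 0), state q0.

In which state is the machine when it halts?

q3

q0 | [x]zyzyz_   read x → write z, move →, go to q0
q0 | z[z]yzyz_   read z → write x, move ←, go to q2
q2 | [z]xyzyz_   read z → write _, move →, go to q0
q0 | _[x]yzyz_   read x → write z, move →, go to q0
q0 | _z[y]zyz_   read y → write z, move →, go to q0
q0 | _zz[z]yz_   read z → write x, move ←, go to q2
q2 | _z[z]xyz_   read z → write _, move →, go to q0
q0 | _z_[x]yz_   read x → write z, move →, go to q0
q0 | _z_z[y]z_   read y → write z, move →, go to q0
q0 | _z_zz[z]_   read z → write x, move ←, go to q2
q2 | _z_z[z]x_   read z → write _, move →, go to q0
q0 | _z_z_[x]_   read x → write z, move →, go to q0
q0 | _z_z_z[_]   read _ → write y, move ←, go to q3
q3 | _z_z_[z]y
No transition is defined for (q3, z); M halts in state q3.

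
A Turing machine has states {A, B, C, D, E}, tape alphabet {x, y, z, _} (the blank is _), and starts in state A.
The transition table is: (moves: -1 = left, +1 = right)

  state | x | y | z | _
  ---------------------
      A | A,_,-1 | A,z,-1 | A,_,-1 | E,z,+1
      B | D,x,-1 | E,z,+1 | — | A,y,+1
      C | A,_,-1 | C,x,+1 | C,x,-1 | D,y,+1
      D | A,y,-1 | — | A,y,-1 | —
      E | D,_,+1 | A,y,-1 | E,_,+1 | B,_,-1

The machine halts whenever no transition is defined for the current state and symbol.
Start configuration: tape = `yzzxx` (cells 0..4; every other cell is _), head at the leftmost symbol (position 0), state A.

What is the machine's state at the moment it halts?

B

state=A head=0 tape=_[y]zzxx   (A,y)→(A,z,-1)
state=A head=-1 tape=[_]zzzxx   (A,_)→(E,z,+1)
state=E head=0 tape=z[z]zzxx   (E,z)→(E,_,+1)
state=E head=1 tape=z_[z]zxx   (E,z)→(E,_,+1)
state=E head=2 tape=z__[z]xx   (E,z)→(E,_,+1)
state=E head=3 tape=z___[x]x   (E,x)→(D,_,+1)
state=D head=4 tape=z____[x]   (D,x)→(A,y,-1)
state=A head=3 tape=z___[_]y   (A,_)→(E,z,+1)
state=E head=4 tape=z___z[y]   (E,y)→(A,y,-1)
state=A head=3 tape=z___[z]y   (A,z)→(A,_,-1)
state=A head=2 tape=z__[_]_y   (A,_)→(E,z,+1)
state=E head=3 tape=z__z[_]y   (E,_)→(B,_,-1)
state=B head=2 tape=z__[z]_y
No transition is defined for (B, z); M halts in state B.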